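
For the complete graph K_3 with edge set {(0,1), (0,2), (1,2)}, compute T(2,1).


T(K_3; x,y) = x^2 + x + y.
T(2,1) = 4 + 2 + 1 = 7.

7


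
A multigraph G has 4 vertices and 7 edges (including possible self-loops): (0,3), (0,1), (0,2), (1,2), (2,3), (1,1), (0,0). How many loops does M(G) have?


In a graphic matroid, a loop is a self-loop edge (u,u) with rank 0.
Examining all 7 edges for self-loops...
Self-loops found: (1,1), (0,0)
Number of loops = 2.

2


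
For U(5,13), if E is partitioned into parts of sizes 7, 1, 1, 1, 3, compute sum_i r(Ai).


r(Ai) = min(|Ai|, 5) for each part.
Sum = min(7,5) + min(1,5) + min(1,5) + min(1,5) + min(3,5)
    = 5 + 1 + 1 + 1 + 3
    = 11.

11


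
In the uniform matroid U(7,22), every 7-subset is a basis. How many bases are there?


Bases of U(7,22) are all 7-element subsets of the 22-element ground set.
Number of bases = C(22,7).
C(22,7) = 22! / (7! * 15!) = 170544.

170544


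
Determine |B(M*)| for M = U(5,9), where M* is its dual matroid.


The dual of U(r,n) is U(n-r, n) = U(4,9).
Bases of U(4,9) are all (4)-element subsets.
|B(M*)| = C(9,4) = 9! / (4! * 5!) = 126.

126


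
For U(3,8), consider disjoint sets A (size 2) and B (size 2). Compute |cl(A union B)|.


|A union B| = 2 + 2 = 4 (disjoint).
In U(3,8), cl(S) = S if |S| < 3, else cl(S) = E.
Since 4 >= 3, cl(A union B) = E.
|cl(A union B)| = 8.

8


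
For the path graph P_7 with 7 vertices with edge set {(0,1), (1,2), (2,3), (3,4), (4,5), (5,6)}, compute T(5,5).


A path on 7 vertices is a tree with 6 edges.
T(x,y) = x^(6) for any tree.
T(5,5) = 5^6 = 15625.

15625


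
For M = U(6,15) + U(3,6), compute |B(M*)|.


(M1+M2)* = M1* + M2*.
M1* = U(9,15), bases: C(15,9) = 5005.
M2* = U(3,6), bases: C(6,3) = 20.
|B(M*)| = 5005 * 20 = 100100.

100100


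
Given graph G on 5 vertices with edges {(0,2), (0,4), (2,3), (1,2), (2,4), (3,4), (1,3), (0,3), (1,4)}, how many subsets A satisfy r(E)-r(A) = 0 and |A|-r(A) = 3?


R(x,y) = sum over A in 2^E of x^(r(E)-r(A)) * y^(|A|-r(A)).
G has 5 vertices, 9 edges. r(E) = 4.
Enumerate all 2^9 = 512 subsets.
Count subsets with r(E)-r(A)=0 and |A|-r(A)=3: 36.

36


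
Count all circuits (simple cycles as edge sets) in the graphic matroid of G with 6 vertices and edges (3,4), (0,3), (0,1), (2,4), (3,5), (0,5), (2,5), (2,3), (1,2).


A circuit in a graphic matroid = edge set of a simple cycle.
G has 6 vertices and 9 edges.
Enumerating all minimal edge subsets forming cycles...
Total circuits found: 12.

12


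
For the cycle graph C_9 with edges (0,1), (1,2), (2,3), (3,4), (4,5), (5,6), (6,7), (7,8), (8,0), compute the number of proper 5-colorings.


P(C_9, k) = (k-1)^9 + (-1)^9*(k-1).
P(5) = (4)^9 - 4
= 262144 - 4 = 262140.

262140


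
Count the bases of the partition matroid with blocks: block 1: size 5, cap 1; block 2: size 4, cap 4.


A basis picks exactly ci elements from block i.
Number of bases = product of C(|Si|, ci).
= C(5,1) * C(4,4)
= 5 * 1
= 5.

5


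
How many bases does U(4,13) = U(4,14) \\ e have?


Deleting e from U(4,14) gives U(4,13) since n > r.
Bases of U(4,13) = C(13,4) = (13 * 12 * 11 * 10) / (1 * 2 * 3 * 4) = 715.

715


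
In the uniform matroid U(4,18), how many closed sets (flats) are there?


Flats of U(4,18): every subset of size < 4 is a flat, plus E itself.
Count = (18 choose 0) + (18 choose 1) + (18 choose 2) + (18 choose 3) + 1
     = 1 + 18 + 153 + 816 + 1
     = 989.

989


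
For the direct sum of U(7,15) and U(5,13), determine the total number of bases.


Bases of a direct sum M1 + M2: |B| = |B(M1)| * |B(M2)|.
|B(U(7,15))| = C(15,7) = 6435.
|B(U(5,13))| = C(13,5) = 1287.
Total bases = 6435 * 1287 = 8281845.

8281845


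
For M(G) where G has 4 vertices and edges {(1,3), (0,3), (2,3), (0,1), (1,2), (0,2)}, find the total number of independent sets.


An independent set in a graphic matroid is an acyclic edge subset.
G has 4 vertices and 6 edges.
Enumerate all 2^6 = 64 subsets, checking for acyclicity.
Total independent sets = 38.

38


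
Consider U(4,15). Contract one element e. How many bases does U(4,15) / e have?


Contracting e from U(4,15) gives U(3,14).
Bases of U(3,14) = C(14,3) = (14 * 13 * 12) / (1 * 2 * 3) = 364.

364


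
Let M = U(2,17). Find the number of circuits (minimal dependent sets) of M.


In U(2,17), circuits are the (3)-element subsets.
Any set of 3 elements is dependent, and removing any one element gives
an independent set of size 2, so it is a minimal dependent set.
Number of circuits = (17 choose 3) = 680.

680


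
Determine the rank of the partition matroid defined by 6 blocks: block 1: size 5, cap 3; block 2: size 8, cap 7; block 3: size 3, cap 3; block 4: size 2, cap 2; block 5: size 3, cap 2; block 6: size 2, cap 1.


Rank of a partition matroid = sum of min(|Si|, ci) for each block.
= min(5,3) + min(8,7) + min(3,3) + min(2,2) + min(3,2) + min(2,1)
= 3 + 7 + 3 + 2 + 2 + 1
= 18.

18


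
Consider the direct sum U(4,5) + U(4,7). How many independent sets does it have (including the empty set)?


For a direct sum, |I(M1+M2)| = |I(M1)| * |I(M2)|.
|I(U(4,5))| = sum C(5,k) for k=0..4 = 31.
|I(U(4,7))| = sum C(7,k) for k=0..4 = 99.
Total = 31 * 99 = 3069.

3069


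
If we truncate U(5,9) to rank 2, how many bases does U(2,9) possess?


Truncating U(5,9) to rank 2 gives U(2,9).
Bases of U(2,9) are all 2-element subsets of 9 elements.
Number of bases = C(9,2) = 9! / (2! * 7!) = 36.

36


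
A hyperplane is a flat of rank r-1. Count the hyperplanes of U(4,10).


Hyperplanes of U(4,10) are flats of rank 3.
In a uniform matroid, these are exactly the (3)-element subsets.
Count = C(10,3) = 10! / (3! * 7!) = 120.

120


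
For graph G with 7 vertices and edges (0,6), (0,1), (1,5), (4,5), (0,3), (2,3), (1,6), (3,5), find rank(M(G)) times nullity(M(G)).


r(M) = |V| - c = 7 - 1 = 6.
nullity = |E| - r(M) = 8 - 6 = 2.
Product = 6 * 2 = 12.

12


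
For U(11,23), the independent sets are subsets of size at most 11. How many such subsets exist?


Independent sets of U(11,23) are all subsets of size <= 11.
Count = (23 choose 0) + (23 choose 1) + (23 choose 2) + (23 choose 3) + (23 choose 4) + (23 choose 5) + (23 choose 6) + (23 choose 7) + (23 choose 8) + (23 choose 9) + (23 choose 10) + (23 choose 11)
     = 1 + 23 + 253 + 1771 + 8855 + 33649 + 100947 + 245157 + 490314 + 817190 + 1144066 + 1352078
     = 4194304.

4194304


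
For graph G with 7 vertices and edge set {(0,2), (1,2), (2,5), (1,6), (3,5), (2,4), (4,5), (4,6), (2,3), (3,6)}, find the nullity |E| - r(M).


Cycle rank (nullity) = |E| - r(M) = |E| - (|V| - c).
|E| = 10, |V| = 7, c = 1.
Nullity = 10 - (7 - 1) = 10 - 6 = 4.

4


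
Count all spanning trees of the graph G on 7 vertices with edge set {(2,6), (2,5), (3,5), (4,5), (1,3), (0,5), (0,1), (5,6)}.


By Kirchhoff's matrix tree theorem, the number of spanning trees equals
the determinant of any cofactor of the Laplacian matrix L.
G has 7 vertices and 8 edges.
Computing the (6 x 6) cofactor determinant gives 12.

12


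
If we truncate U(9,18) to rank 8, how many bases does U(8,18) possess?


Truncating U(9,18) to rank 8 gives U(8,18).
Bases of U(8,18) are all 8-element subsets of 18 elements.
Number of bases = C(18,8) = 43758.

43758


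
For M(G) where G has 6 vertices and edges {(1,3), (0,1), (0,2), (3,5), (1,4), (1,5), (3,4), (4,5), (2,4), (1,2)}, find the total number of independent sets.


An independent set in a graphic matroid is an acyclic edge subset.
G has 6 vertices and 10 edges.
Enumerate all 2^10 = 1024 subsets, checking for acyclicity.
Total independent sets = 436.

436


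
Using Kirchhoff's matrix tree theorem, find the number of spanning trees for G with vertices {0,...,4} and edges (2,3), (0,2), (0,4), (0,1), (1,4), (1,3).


By Kirchhoff's matrix tree theorem, the number of spanning trees equals
the determinant of any cofactor of the Laplacian matrix L.
G has 5 vertices and 6 edges.
Computing the (4 x 4) cofactor determinant gives 11.

11


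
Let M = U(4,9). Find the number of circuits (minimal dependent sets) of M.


In U(4,9), circuits are the (5)-element subsets.
Any set of 5 elements is dependent, and removing any one element gives
an independent set of size 4, so it is a minimal dependent set.
Number of circuits = C(9,5) = 9! / (5! * 4!) = 126.

126


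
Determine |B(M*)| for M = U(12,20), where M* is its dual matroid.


The dual of U(r,n) is U(n-r, n) = U(8,20).
Bases of U(8,20) are all (8)-element subsets.
|B(M*)| = C(20,8) = 20! / (8! * 12!) = 125970.

125970


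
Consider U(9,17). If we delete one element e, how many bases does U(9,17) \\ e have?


Deleting e from U(9,17) gives U(9,16) since n > r.
Bases of U(9,16) = C(16,9) = 11440.

11440


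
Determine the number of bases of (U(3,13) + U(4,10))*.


(M1+M2)* = M1* + M2*.
M1* = U(10,13), bases: C(13,10) = 286.
M2* = U(6,10), bases: C(10,6) = 210.
|B(M*)| = 286 * 210 = 60060.

60060


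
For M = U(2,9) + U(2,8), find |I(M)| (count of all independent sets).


For a direct sum, |I(M1+M2)| = |I(M1)| * |I(M2)|.
|I(U(2,9))| = sum C(9,k) for k=0..2 = 46.
|I(U(2,8))| = sum C(8,k) for k=0..2 = 37.
Total = 46 * 37 = 1702.

1702


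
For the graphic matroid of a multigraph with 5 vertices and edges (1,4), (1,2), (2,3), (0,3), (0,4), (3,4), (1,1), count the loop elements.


In a graphic matroid, a loop is a self-loop edge (u,u) with rank 0.
Examining all 7 edges for self-loops...
Self-loops found: (1,1)
Number of loops = 1.

1


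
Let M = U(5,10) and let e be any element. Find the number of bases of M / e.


Contracting e from U(5,10) gives U(4,9).
Bases of U(4,9) = C(9,4) = 9! / (4! * 5!) = 126.

126


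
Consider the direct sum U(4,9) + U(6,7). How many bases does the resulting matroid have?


Bases of a direct sum M1 + M2: |B| = |B(M1)| * |B(M2)|.
|B(U(4,9))| = C(9,4) = 126.
|B(U(6,7))| = C(7,6) = 7.
Total bases = 126 * 7 = 882.

882


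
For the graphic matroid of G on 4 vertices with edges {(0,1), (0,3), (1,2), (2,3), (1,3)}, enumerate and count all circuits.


A circuit in a graphic matroid = edge set of a simple cycle.
G has 4 vertices and 5 edges.
Enumerating all minimal edge subsets forming cycles...
Total circuits found: 3.

3


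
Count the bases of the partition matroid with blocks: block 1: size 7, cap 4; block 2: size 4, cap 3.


A basis picks exactly ci elements from block i.
Number of bases = product of C(|Si|, ci).
= C(7,4) * C(4,3)
= 35 * 4
= 140.

140


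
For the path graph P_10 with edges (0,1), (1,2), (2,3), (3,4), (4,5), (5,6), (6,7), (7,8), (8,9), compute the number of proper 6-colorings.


P(P_10, k) = k * (k-1)^(9).
P(6) = 6 * 5^9 = 6 * 1953125 = 11718750.

11718750


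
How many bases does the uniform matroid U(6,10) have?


Bases of U(6,10) are all 6-element subsets of the 10-element ground set.
Number of bases = C(10,6).
C(10,6) = 210.

210


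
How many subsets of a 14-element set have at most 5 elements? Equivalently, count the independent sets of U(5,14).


Independent sets of U(5,14) are all subsets of size <= 5.
Count = (14 choose 0) + (14 choose 1) + (14 choose 2) + (14 choose 3) + (14 choose 4) + (14 choose 5)
     = 1 + 14 + 91 + 364 + 1001 + 2002
     = 3473.

3473


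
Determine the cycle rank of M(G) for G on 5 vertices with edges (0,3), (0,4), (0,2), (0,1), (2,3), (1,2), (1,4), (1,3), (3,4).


Cycle rank (nullity) = |E| - r(M) = |E| - (|V| - c).
|E| = 9, |V| = 5, c = 1.
Nullity = 9 - (5 - 1) = 9 - 4 = 5.

5


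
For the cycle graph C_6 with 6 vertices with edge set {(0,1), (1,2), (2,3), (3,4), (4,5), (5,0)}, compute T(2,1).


T(C_6; x,y) = x + x^2 + ... + x^(5) + y.
T(2,1) = 2^1 + 2^2 + 2^3 + 2^4 + 2^5 + 1
= 2 + 4 + 8 + 16 + 32 + 1
= 63.

63


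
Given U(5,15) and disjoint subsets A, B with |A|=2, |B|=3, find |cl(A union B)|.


|A union B| = 2 + 3 = 5 (disjoint).
In U(5,15), cl(S) = S if |S| < 5, else cl(S) = E.
Since 5 >= 5, cl(A union B) = E.
|cl(A union B)| = 15.

15


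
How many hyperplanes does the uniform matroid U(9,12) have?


Hyperplanes of U(9,12) are flats of rank 8.
In a uniform matroid, these are exactly the (8)-element subsets.
Count = C(12,8) = 495.

495


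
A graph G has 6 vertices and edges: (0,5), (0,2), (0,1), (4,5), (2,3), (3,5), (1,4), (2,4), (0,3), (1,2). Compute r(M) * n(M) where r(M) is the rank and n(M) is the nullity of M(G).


r(M) = |V| - c = 6 - 1 = 5.
nullity = |E| - r(M) = 10 - 5 = 5.
Product = 5 * 5 = 25.

25


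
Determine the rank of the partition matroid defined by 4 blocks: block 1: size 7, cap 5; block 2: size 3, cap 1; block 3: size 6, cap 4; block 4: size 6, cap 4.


Rank of a partition matroid = sum of min(|Si|, ci) for each block.
= min(7,5) + min(3,1) + min(6,4) + min(6,4)
= 5 + 1 + 4 + 4
= 14.

14


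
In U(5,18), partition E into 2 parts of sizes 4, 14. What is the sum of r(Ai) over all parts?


r(Ai) = min(|Ai|, 5) for each part.
Sum = min(4,5) + min(14,5)
    = 4 + 5
    = 9.

9


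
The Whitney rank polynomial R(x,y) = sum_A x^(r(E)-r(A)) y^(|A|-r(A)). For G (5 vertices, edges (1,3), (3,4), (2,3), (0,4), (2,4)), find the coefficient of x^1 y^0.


R(x,y) = sum over A in 2^E of x^(r(E)-r(A)) * y^(|A|-r(A)).
G has 5 vertices, 5 edges. r(E) = 4.
Enumerate all 2^5 = 32 subsets.
Count subsets with r(E)-r(A)=1 and |A|-r(A)=0: 9.

9


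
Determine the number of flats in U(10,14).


Flats of U(10,14): every subset of size < 10 is a flat, plus E itself.
Count = (14 choose 0) + (14 choose 1) + (14 choose 2) + (14 choose 3) + (14 choose 4) + (14 choose 5) + (14 choose 6) + (14 choose 7) + (14 choose 8) + (14 choose 9) + 1
     = 1 + 14 + 91 + 364 + 1001 + 2002 + 3003 + 3432 + 3003 + 2002 + 1
     = 14914.

14914


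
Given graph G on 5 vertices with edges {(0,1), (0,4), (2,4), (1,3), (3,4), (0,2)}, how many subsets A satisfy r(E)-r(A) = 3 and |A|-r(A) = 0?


R(x,y) = sum over A in 2^E of x^(r(E)-r(A)) * y^(|A|-r(A)).
G has 5 vertices, 6 edges. r(E) = 4.
Enumerate all 2^6 = 64 subsets.
Count subsets with r(E)-r(A)=3 and |A|-r(A)=0: 6.

6


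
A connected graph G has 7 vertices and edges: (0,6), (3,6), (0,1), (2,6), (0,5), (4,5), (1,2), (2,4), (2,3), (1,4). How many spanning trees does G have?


By Kirchhoff's matrix tree theorem, the number of spanning trees equals
the determinant of any cofactor of the Laplacian matrix L.
G has 7 vertices and 10 edges.
Computing the (6 x 6) cofactor determinant gives 94.

94


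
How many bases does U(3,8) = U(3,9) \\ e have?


Deleting e from U(3,9) gives U(3,8) since n > r.
Bases of U(3,8) = C(8,3) = (8 * 7 * 6) / (1 * 2 * 3) = 56.

56


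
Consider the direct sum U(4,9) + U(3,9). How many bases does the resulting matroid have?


Bases of a direct sum M1 + M2: |B| = |B(M1)| * |B(M2)|.
|B(U(4,9))| = C(9,4) = 126.
|B(U(3,9))| = C(9,3) = 84.
Total bases = 126 * 84 = 10584.

10584


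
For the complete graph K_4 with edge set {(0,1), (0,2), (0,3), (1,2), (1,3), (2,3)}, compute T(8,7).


T(K_4; x,y) = x^3 + 3x^2 + 4xy + 2x + y^3 + 3y^2 + 2y.
Substituting x=8, y=7:
= 512 + 192 + 224 + 16 + 343 + 147 + 14
= 1448.

1448


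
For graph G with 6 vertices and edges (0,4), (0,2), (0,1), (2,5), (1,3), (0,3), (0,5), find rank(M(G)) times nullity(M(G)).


r(M) = |V| - c = 6 - 1 = 5.
nullity = |E| - r(M) = 7 - 5 = 2.
Product = 5 * 2 = 10.

10


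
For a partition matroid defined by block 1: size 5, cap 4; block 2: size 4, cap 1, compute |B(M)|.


A basis picks exactly ci elements from block i.
Number of bases = product of C(|Si|, ci).
= C(5,4) * C(4,1)
= 5 * 4
= 20.

20


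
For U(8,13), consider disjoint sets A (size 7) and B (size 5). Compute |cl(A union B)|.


|A union B| = 7 + 5 = 12 (disjoint).
In U(8,13), cl(S) = S if |S| < 8, else cl(S) = E.
Since 12 >= 8, cl(A union B) = E.
|cl(A union B)| = 13.

13


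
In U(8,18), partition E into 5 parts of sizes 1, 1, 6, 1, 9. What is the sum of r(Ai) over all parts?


r(Ai) = min(|Ai|, 8) for each part.
Sum = min(1,8) + min(1,8) + min(6,8) + min(1,8) + min(9,8)
    = 1 + 1 + 6 + 1 + 8
    = 17.

17


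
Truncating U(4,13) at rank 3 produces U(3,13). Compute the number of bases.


Truncating U(4,13) to rank 3 gives U(3,13).
Bases of U(3,13) are all 3-element subsets of 13 elements.
Number of bases = C(13,3) = 13! / (3! * 10!) = 286.

286


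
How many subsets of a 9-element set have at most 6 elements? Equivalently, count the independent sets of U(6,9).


Independent sets of U(6,9) are all subsets of size <= 6.
Count = (9 choose 0) + (9 choose 1) + (9 choose 2) + (9 choose 3) + (9 choose 4) + (9 choose 5) + (9 choose 6)
     = 1 + 9 + 36 + 84 + 126 + 126 + 84
     = 466.

466


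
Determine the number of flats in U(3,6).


Flats of U(3,6): every subset of size < 3 is a flat, plus E itself.
Count = C(6,0) + C(6,1) + C(6,2) + 1
     = 1 + 6 + 15 + 1
     = 23.

23


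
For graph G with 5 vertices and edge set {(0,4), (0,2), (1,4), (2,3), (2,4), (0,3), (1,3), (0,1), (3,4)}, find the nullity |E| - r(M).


Cycle rank (nullity) = |E| - r(M) = |E| - (|V| - c).
|E| = 9, |V| = 5, c = 1.
Nullity = 9 - (5 - 1) = 9 - 4 = 5.

5


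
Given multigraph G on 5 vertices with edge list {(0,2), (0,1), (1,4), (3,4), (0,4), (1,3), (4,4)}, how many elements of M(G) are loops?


In a graphic matroid, a loop is a self-loop edge (u,u) with rank 0.
Examining all 7 edges for self-loops...
Self-loops found: (4,4)
Number of loops = 1.

1


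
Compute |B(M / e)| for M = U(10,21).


Contracting e from U(10,21) gives U(9,20).
Bases of U(9,20) = C(20,9) = 20! / (9! * 11!) = 167960.

167960


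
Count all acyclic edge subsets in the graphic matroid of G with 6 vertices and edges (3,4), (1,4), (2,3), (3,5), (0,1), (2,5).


An independent set in a graphic matroid is an acyclic edge subset.
G has 6 vertices and 6 edges.
Enumerate all 2^6 = 64 subsets, checking for acyclicity.
Total independent sets = 56.

56


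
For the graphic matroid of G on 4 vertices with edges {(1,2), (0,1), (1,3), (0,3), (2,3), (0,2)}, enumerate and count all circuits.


A circuit in a graphic matroid = edge set of a simple cycle.
G has 4 vertices and 6 edges.
Enumerating all minimal edge subsets forming cycles...
Total circuits found: 7.

7


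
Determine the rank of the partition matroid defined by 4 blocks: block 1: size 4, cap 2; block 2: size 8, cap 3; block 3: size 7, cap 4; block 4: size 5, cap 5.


Rank of a partition matroid = sum of min(|Si|, ci) for each block.
= min(4,2) + min(8,3) + min(7,4) + min(5,5)
= 2 + 3 + 4 + 5
= 14.

14


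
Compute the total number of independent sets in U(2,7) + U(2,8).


For a direct sum, |I(M1+M2)| = |I(M1)| * |I(M2)|.
|I(U(2,7))| = sum C(7,k) for k=0..2 = 29.
|I(U(2,8))| = sum C(8,k) for k=0..2 = 37.
Total = 29 * 37 = 1073.

1073


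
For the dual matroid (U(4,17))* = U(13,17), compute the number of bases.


The dual of U(r,n) is U(n-r, n) = U(13,17).
Bases of U(13,17) are all (13)-element subsets.
|B(M*)| = (17 choose 13) = 2380.

2380


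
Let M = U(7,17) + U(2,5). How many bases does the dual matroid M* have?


(M1+M2)* = M1* + M2*.
M1* = U(10,17), bases: C(17,10) = 19448.
M2* = U(3,5), bases: C(5,3) = 10.
|B(M*)| = 19448 * 10 = 194480.

194480


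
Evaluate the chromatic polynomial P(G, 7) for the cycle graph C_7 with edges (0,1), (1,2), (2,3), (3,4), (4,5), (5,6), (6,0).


P(C_7, k) = (k-1)^7 + (-1)^7*(k-1).
P(7) = (6)^7 - 6
= 279936 - 6 = 279930.

279930


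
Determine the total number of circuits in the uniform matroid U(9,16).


In U(9,16), circuits are the (10)-element subsets.
Any set of 10 elements is dependent, and removing any one element gives
an independent set of size 9, so it is a minimal dependent set.
Number of circuits = (16 choose 10) = 8008.

8008


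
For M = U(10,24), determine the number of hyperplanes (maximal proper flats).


Hyperplanes of U(10,24) are flats of rank 9.
In a uniform matroid, these are exactly the (9)-element subsets.
Count = (24 choose 9) = 1307504.

1307504


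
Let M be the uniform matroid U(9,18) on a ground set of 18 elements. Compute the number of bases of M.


Bases of U(9,18) are all 9-element subsets of the 18-element ground set.
Number of bases = C(18,9).
C(18,9) = 48620.

48620


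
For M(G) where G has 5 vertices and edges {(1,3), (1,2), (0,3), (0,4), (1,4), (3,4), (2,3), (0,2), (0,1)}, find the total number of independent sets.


An independent set in a graphic matroid is an acyclic edge subset.
G has 5 vertices and 9 edges.
Enumerate all 2^9 = 512 subsets, checking for acyclicity.
Total independent sets = 198.

198


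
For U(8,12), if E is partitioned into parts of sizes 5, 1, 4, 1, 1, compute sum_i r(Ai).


r(Ai) = min(|Ai|, 8) for each part.
Sum = min(5,8) + min(1,8) + min(4,8) + min(1,8) + min(1,8)
    = 5 + 1 + 4 + 1 + 1
    = 12.

12


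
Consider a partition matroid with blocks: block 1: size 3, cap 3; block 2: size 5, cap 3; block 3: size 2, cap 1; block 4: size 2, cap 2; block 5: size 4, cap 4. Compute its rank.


Rank of a partition matroid = sum of min(|Si|, ci) for each block.
= min(3,3) + min(5,3) + min(2,1) + min(2,2) + min(4,4)
= 3 + 3 + 1 + 2 + 4
= 13.

13


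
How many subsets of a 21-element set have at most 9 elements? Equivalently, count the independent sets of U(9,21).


Independent sets of U(9,21) are all subsets of size <= 9.
Count = (21 choose 0) + (21 choose 1) + (21 choose 2) + (21 choose 3) + (21 choose 4) + (21 choose 5) + (21 choose 6) + (21 choose 7) + (21 choose 8) + (21 choose 9)
     = 1 + 21 + 210 + 1330 + 5985 + 20349 + 54264 + 116280 + 203490 + 293930
     = 695860.

695860


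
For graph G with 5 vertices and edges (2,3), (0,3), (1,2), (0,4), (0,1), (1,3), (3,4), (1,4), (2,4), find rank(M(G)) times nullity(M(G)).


r(M) = |V| - c = 5 - 1 = 4.
nullity = |E| - r(M) = 9 - 4 = 5.
Product = 4 * 5 = 20.

20


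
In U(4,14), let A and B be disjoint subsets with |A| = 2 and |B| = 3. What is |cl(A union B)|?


|A union B| = 2 + 3 = 5 (disjoint).
In U(4,14), cl(S) = S if |S| < 4, else cl(S) = E.
Since 5 >= 4, cl(A union B) = E.
|cl(A union B)| = 14.

14


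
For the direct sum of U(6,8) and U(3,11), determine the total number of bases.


Bases of a direct sum M1 + M2: |B| = |B(M1)| * |B(M2)|.
|B(U(6,8))| = C(8,6) = 28.
|B(U(3,11))| = C(11,3) = 165.
Total bases = 28 * 165 = 4620.

4620


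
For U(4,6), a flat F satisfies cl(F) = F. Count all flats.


Flats of U(4,6): every subset of size < 4 is a flat, plus E itself.
Count = C(6,0) + C(6,1) + C(6,2) + C(6,3) + 1
     = 1 + 6 + 15 + 20 + 1
     = 43.

43


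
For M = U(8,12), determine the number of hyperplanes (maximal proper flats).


Hyperplanes of U(8,12) are flats of rank 7.
In a uniform matroid, these are exactly the (7)-element subsets.
Count = (12 choose 7) = 792.

792


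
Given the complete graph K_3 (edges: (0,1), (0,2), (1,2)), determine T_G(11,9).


T(K_3; x,y) = x^2 + x + y.
T(11,9) = 121 + 11 + 9 = 141.

141


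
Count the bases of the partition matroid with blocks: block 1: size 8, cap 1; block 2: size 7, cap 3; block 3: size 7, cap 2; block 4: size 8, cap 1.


A basis picks exactly ci elements from block i.
Number of bases = product of C(|Si|, ci).
= C(8,1) * C(7,3) * C(7,2) * C(8,1)
= 8 * 35 * 21 * 8
= 47040.

47040


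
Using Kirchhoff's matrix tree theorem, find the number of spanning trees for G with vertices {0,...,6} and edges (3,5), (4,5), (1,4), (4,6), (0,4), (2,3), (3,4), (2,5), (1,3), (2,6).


By Kirchhoff's matrix tree theorem, the number of spanning trees equals
the determinant of any cofactor of the Laplacian matrix L.
G has 7 vertices and 10 edges.
Computing the (6 x 6) cofactor determinant gives 61.

61


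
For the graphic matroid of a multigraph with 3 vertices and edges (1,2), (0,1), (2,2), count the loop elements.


In a graphic matroid, a loop is a self-loop edge (u,u) with rank 0.
Examining all 3 edges for self-loops...
Self-loops found: (2,2)
Number of loops = 1.

1


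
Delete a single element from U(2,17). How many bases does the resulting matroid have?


Deleting e from U(2,17) gives U(2,16) since n > r.
Bases of U(2,16) = C(16,2) = 16! / (2! * 14!) = 120.

120


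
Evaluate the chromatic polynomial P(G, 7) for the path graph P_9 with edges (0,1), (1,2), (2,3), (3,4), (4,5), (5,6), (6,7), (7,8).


P(P_9, k) = k * (k-1)^(8).
P(7) = 7 * 6^8 = 7 * 1679616 = 11757312.

11757312


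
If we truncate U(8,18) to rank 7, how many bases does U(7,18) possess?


Truncating U(8,18) to rank 7 gives U(7,18).
Bases of U(7,18) are all 7-element subsets of 18 elements.
Number of bases = C(18,7) = 31824.

31824


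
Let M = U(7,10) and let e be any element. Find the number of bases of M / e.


Contracting e from U(7,10) gives U(6,9).
Bases of U(6,9) = C(9,6) = 84.

84


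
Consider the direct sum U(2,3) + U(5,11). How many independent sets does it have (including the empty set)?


For a direct sum, |I(M1+M2)| = |I(M1)| * |I(M2)|.
|I(U(2,3))| = sum C(3,k) for k=0..2 = 7.
|I(U(5,11))| = sum C(11,k) for k=0..5 = 1024.
Total = 7 * 1024 = 7168.

7168


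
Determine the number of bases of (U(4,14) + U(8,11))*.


(M1+M2)* = M1* + M2*.
M1* = U(10,14), bases: C(14,10) = 1001.
M2* = U(3,11), bases: C(11,3) = 165.
|B(M*)| = 1001 * 165 = 165165.

165165


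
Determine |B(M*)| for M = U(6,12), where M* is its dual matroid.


The dual of U(r,n) is U(n-r, n) = U(6,12).
Bases of U(6,12) are all (6)-element subsets.
|B(M*)| = C(12,6) = 924.

924


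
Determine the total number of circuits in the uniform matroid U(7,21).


In U(7,21), circuits are the (8)-element subsets.
Any set of 8 elements is dependent, and removing any one element gives
an independent set of size 7, so it is a minimal dependent set.
Number of circuits = C(21,8) = 203490.

203490


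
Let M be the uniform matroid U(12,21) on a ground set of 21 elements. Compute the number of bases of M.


Bases of U(12,21) are all 12-element subsets of the 21-element ground set.
Number of bases = C(21,12).
C(21,12) = 21! / (12! * 9!) = 293930.

293930


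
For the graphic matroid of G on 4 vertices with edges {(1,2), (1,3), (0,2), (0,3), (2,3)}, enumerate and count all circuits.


A circuit in a graphic matroid = edge set of a simple cycle.
G has 4 vertices and 5 edges.
Enumerating all minimal edge subsets forming cycles...
Total circuits found: 3.

3


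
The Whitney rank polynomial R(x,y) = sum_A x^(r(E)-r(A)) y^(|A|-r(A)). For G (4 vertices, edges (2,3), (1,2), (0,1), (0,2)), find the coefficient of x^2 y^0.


R(x,y) = sum over A in 2^E of x^(r(E)-r(A)) * y^(|A|-r(A)).
G has 4 vertices, 4 edges. r(E) = 3.
Enumerate all 2^4 = 16 subsets.
Count subsets with r(E)-r(A)=2 and |A|-r(A)=0: 4.

4


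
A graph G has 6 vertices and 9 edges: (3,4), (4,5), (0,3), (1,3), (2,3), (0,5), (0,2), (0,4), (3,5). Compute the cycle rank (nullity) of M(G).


Cycle rank (nullity) = |E| - r(M) = |E| - (|V| - c).
|E| = 9, |V| = 6, c = 1.
Nullity = 9 - (6 - 1) = 9 - 5 = 4.

4


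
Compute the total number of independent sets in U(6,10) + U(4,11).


For a direct sum, |I(M1+M2)| = |I(M1)| * |I(M2)|.
|I(U(6,10))| = sum C(10,k) for k=0..6 = 848.
|I(U(4,11))| = sum C(11,k) for k=0..4 = 562.
Total = 848 * 562 = 476576.

476576


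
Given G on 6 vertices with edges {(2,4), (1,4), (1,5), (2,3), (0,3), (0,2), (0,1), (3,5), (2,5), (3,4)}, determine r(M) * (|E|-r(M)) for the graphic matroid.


r(M) = |V| - c = 6 - 1 = 5.
nullity = |E| - r(M) = 10 - 5 = 5.
Product = 5 * 5 = 25.

25


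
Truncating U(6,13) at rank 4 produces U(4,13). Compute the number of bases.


Truncating U(6,13) to rank 4 gives U(4,13).
Bases of U(4,13) are all 4-element subsets of 13 elements.
Number of bases = C(13,4) = 13! / (4! * 9!) = 715.

715


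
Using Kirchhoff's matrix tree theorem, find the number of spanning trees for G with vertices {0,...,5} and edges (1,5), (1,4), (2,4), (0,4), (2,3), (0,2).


By Kirchhoff's matrix tree theorem, the number of spanning trees equals
the determinant of any cofactor of the Laplacian matrix L.
G has 6 vertices and 6 edges.
Computing the (5 x 5) cofactor determinant gives 3.

3


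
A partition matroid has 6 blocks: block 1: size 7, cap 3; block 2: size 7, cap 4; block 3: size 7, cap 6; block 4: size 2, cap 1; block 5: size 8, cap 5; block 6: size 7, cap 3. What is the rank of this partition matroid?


Rank of a partition matroid = sum of min(|Si|, ci) for each block.
= min(7,3) + min(7,4) + min(7,6) + min(2,1) + min(8,5) + min(7,3)
= 3 + 4 + 6 + 1 + 5 + 3
= 22.

22


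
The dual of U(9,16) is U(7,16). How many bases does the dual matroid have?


The dual of U(r,n) is U(n-r, n) = U(7,16).
Bases of U(7,16) are all (7)-element subsets.
|B(M*)| = C(16,7) = 16! / (7! * 9!) = 11440.

11440


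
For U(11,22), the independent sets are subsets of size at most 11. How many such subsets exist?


Independent sets of U(11,22) are all subsets of size <= 11.
Count = C(22,0) + C(22,1) + C(22,2) + C(22,3) + C(22,4) + C(22,5) + C(22,6) + C(22,7) + C(22,8) + C(22,9) + C(22,10) + C(22,11)
     = 1 + 22 + 231 + 1540 + 7315 + 26334 + 74613 + 170544 + 319770 + 497420 + 646646 + 705432
     = 2449868.

2449868


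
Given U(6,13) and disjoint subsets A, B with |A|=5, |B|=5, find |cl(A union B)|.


|A union B| = 5 + 5 = 10 (disjoint).
In U(6,13), cl(S) = S if |S| < 6, else cl(S) = E.
Since 10 >= 6, cl(A union B) = E.
|cl(A union B)| = 13.

13


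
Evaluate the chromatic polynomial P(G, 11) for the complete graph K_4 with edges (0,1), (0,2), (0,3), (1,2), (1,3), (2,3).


P(K_4, k) = k(k-1)(k-2)...(k-3).
P(11) = (11) * (10) * (9) * (8) = 7920.

7920


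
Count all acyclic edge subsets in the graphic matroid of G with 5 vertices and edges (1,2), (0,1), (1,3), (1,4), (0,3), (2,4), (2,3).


An independent set in a graphic matroid is an acyclic edge subset.
G has 5 vertices and 7 edges.
Enumerate all 2^7 = 128 subsets, checking for acyclicity.
Total independent sets = 82.

82


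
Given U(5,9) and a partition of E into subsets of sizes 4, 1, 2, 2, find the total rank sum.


r(Ai) = min(|Ai|, 5) for each part.
Sum = min(4,5) + min(1,5) + min(2,5) + min(2,5)
    = 4 + 1 + 2 + 2
    = 9.

9


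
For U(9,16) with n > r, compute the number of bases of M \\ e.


Deleting e from U(9,16) gives U(9,15) since n > r.
Bases of U(9,15) = C(15,9) = 5005.

5005


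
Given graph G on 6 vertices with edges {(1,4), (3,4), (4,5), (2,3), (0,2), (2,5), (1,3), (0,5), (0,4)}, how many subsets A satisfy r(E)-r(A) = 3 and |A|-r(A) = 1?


R(x,y) = sum over A in 2^E of x^(r(E)-r(A)) * y^(|A|-r(A)).
G has 6 vertices, 9 edges. r(E) = 5.
Enumerate all 2^9 = 512 subsets.
Count subsets with r(E)-r(A)=3 and |A|-r(A)=1: 3.

3


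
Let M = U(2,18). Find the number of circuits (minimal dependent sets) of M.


In U(2,18), circuits are the (3)-element subsets.
Any set of 3 elements is dependent, and removing any one element gives
an independent set of size 2, so it is a minimal dependent set.
Number of circuits = (18 choose 3) = 816.

816


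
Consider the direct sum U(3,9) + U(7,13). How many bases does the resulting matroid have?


Bases of a direct sum M1 + M2: |B| = |B(M1)| * |B(M2)|.
|B(U(3,9))| = C(9,3) = 84.
|B(U(7,13))| = C(13,7) = 1716.
Total bases = 84 * 1716 = 144144.

144144


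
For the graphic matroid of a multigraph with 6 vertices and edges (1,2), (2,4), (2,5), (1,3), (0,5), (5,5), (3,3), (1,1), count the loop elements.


In a graphic matroid, a loop is a self-loop edge (u,u) with rank 0.
Examining all 8 edges for self-loops...
Self-loops found: (5,5), (3,3), (1,1)
Number of loops = 3.

3


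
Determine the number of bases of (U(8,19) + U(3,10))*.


(M1+M2)* = M1* + M2*.
M1* = U(11,19), bases: C(19,11) = 75582.
M2* = U(7,10), bases: C(10,7) = 120.
|B(M*)| = 75582 * 120 = 9069840.

9069840


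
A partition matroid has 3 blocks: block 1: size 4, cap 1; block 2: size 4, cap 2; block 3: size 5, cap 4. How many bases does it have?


A basis picks exactly ci elements from block i.
Number of bases = product of C(|Si|, ci).
= C(4,1) * C(4,2) * C(5,4)
= 4 * 6 * 5
= 120.

120


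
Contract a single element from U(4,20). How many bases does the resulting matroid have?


Contracting e from U(4,20) gives U(3,19).
Bases of U(3,19) = (19 choose 3) = 969.

969


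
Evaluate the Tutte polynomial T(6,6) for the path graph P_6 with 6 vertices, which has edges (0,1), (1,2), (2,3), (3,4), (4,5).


A path on 6 vertices is a tree with 5 edges.
T(x,y) = x^(5) for any tree.
T(6,6) = 6^5 = 7776.

7776


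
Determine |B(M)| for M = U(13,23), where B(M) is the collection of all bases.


Bases of U(13,23) are all 13-element subsets of the 23-element ground set.
Number of bases = C(23,13).
C(23,13) = 1144066.

1144066


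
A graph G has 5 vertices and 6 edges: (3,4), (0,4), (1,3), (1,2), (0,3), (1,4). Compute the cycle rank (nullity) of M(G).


Cycle rank (nullity) = |E| - r(M) = |E| - (|V| - c).
|E| = 6, |V| = 5, c = 1.
Nullity = 6 - (5 - 1) = 6 - 4 = 2.

2


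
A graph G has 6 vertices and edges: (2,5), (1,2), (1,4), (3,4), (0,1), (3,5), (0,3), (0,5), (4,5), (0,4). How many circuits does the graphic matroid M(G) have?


A circuit in a graphic matroid = edge set of a simple cycle.
G has 6 vertices and 10 edges.
Enumerating all minimal edge subsets forming cycles...
Total circuits found: 22.

22


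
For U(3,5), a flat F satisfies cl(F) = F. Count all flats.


Flats of U(3,5): every subset of size < 3 is a flat, plus E itself.
Count = (5 choose 0) + (5 choose 1) + (5 choose 2) + 1
     = 1 + 5 + 10 + 1
     = 17.

17


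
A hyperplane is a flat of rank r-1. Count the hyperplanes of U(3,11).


Hyperplanes of U(3,11) are flats of rank 2.
In a uniform matroid, these are exactly the (2)-element subsets.
Count = C(11,2) = 11! / (2! * 9!) = 55.

55


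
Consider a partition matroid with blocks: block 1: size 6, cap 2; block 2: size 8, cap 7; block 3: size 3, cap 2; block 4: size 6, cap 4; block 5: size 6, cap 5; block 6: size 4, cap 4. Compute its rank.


Rank of a partition matroid = sum of min(|Si|, ci) for each block.
= min(6,2) + min(8,7) + min(3,2) + min(6,4) + min(6,5) + min(4,4)
= 2 + 7 + 2 + 4 + 5 + 4
= 24.

24


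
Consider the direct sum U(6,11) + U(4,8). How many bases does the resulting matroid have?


Bases of a direct sum M1 + M2: |B| = |B(M1)| * |B(M2)|.
|B(U(6,11))| = C(11,6) = 462.
|B(U(4,8))| = C(8,4) = 70.
Total bases = 462 * 70 = 32340.

32340


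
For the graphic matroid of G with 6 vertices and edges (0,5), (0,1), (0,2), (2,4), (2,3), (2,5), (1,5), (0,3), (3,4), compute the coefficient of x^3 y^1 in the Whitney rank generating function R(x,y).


R(x,y) = sum over A in 2^E of x^(r(E)-r(A)) * y^(|A|-r(A)).
G has 6 vertices, 9 edges. r(E) = 5.
Enumerate all 2^9 = 512 subsets.
Count subsets with r(E)-r(A)=3 and |A|-r(A)=1: 4.

4


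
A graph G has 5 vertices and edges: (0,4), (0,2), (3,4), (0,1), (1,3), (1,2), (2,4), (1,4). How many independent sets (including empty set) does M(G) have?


An independent set in a graphic matroid is an acyclic edge subset.
G has 5 vertices and 8 edges.
Enumerate all 2^8 = 256 subsets, checking for acyclicity.
Total independent sets = 128.

128


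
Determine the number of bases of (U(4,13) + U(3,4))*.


(M1+M2)* = M1* + M2*.
M1* = U(9,13), bases: C(13,9) = 715.
M2* = U(1,4), bases: C(4,1) = 4.
|B(M*)| = 715 * 4 = 2860.

2860


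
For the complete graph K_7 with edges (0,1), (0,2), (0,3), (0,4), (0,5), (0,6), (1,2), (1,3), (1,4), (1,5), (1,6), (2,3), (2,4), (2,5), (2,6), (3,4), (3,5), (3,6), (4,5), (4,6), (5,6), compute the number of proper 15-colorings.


P(K_7, k) = k(k-1)(k-2)...(k-6).
P(15) = (15) * (14) * (13) * (12) * (11) * (10) * (9) = 32432400.

32432400


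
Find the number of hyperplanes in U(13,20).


Hyperplanes of U(13,20) are flats of rank 12.
In a uniform matroid, these are exactly the (12)-element subsets.
Count = (20 choose 12) = 125970.

125970


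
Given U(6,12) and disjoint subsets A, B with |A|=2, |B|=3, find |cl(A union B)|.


|A union B| = 2 + 3 = 5 (disjoint).
In U(6,12), cl(S) = S if |S| < 6, else cl(S) = E.
Since 5 < 6, cl(A union B) = A union B.
|cl(A union B)| = 5.

5


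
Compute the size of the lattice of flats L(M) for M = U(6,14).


Flats of U(6,14): every subset of size < 6 is a flat, plus E itself.
Count = (14 choose 0) + (14 choose 1) + (14 choose 2) + (14 choose 3) + (14 choose 4) + (14 choose 5) + 1
     = 1 + 14 + 91 + 364 + 1001 + 2002 + 1
     = 3474.

3474


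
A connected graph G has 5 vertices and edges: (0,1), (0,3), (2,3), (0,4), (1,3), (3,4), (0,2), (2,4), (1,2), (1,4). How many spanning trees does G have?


By Kirchhoff's matrix tree theorem, the number of spanning trees equals
the determinant of any cofactor of the Laplacian matrix L.
G has 5 vertices and 10 edges.
Computing the (4 x 4) cofactor determinant gives 125.

125


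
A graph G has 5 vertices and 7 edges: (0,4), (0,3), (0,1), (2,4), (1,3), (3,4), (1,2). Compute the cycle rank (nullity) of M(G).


Cycle rank (nullity) = |E| - r(M) = |E| - (|V| - c).
|E| = 7, |V| = 5, c = 1.
Nullity = 7 - (5 - 1) = 7 - 4 = 3.

3


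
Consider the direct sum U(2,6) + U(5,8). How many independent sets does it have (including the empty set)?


For a direct sum, |I(M1+M2)| = |I(M1)| * |I(M2)|.
|I(U(2,6))| = sum C(6,k) for k=0..2 = 22.
|I(U(5,8))| = sum C(8,k) for k=0..5 = 219.
Total = 22 * 219 = 4818.

4818


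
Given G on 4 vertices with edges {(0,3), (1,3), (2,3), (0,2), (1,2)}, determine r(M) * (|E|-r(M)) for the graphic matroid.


r(M) = |V| - c = 4 - 1 = 3.
nullity = |E| - r(M) = 5 - 3 = 2.
Product = 3 * 2 = 6.

6


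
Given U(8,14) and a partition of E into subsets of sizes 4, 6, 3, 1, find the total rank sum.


r(Ai) = min(|Ai|, 8) for each part.
Sum = min(4,8) + min(6,8) + min(3,8) + min(1,8)
    = 4 + 6 + 3 + 1
    = 14.

14


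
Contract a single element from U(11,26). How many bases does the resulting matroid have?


Contracting e from U(11,26) gives U(10,25).
Bases of U(10,25) = C(25,10) = 3268760.

3268760


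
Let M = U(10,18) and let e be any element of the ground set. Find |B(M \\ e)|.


Deleting e from U(10,18) gives U(10,17) since n > r.
Bases of U(10,17) = (17 choose 10) = 19448.

19448


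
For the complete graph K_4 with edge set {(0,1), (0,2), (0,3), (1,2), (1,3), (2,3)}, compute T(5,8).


T(K_4; x,y) = x^3 + 3x^2 + 4xy + 2x + y^3 + 3y^2 + 2y.
Substituting x=5, y=8:
= 125 + 75 + 160 + 10 + 512 + 192 + 16
= 1090.

1090


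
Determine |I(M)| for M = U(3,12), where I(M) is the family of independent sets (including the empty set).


Independent sets of U(3,12) are all subsets of size <= 3.
Count = C(12,0) + C(12,1) + C(12,2) + C(12,3)
     = 1 + 12 + 66 + 220
     = 299.

299


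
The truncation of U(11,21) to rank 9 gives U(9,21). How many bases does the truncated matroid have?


Truncating U(11,21) to rank 9 gives U(9,21).
Bases of U(9,21) are all 9-element subsets of 21 elements.
Number of bases = C(21,9) = 21! / (9! * 12!) = 293930.

293930


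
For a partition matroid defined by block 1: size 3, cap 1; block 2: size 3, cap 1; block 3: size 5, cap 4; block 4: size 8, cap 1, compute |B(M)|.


A basis picks exactly ci elements from block i.
Number of bases = product of C(|Si|, ci).
= C(3,1) * C(3,1) * C(5,4) * C(8,1)
= 3 * 3 * 5 * 8
= 360.

360


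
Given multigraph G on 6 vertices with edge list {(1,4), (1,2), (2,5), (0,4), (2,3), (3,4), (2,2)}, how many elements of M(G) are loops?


In a graphic matroid, a loop is a self-loop edge (u,u) with rank 0.
Examining all 7 edges for self-loops...
Self-loops found: (2,2)
Number of loops = 1.

1


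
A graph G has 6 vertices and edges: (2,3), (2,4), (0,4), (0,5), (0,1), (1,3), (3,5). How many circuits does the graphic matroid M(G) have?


A circuit in a graphic matroid = edge set of a simple cycle.
G has 6 vertices and 7 edges.
Enumerating all minimal edge subsets forming cycles...
Total circuits found: 3.

3
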